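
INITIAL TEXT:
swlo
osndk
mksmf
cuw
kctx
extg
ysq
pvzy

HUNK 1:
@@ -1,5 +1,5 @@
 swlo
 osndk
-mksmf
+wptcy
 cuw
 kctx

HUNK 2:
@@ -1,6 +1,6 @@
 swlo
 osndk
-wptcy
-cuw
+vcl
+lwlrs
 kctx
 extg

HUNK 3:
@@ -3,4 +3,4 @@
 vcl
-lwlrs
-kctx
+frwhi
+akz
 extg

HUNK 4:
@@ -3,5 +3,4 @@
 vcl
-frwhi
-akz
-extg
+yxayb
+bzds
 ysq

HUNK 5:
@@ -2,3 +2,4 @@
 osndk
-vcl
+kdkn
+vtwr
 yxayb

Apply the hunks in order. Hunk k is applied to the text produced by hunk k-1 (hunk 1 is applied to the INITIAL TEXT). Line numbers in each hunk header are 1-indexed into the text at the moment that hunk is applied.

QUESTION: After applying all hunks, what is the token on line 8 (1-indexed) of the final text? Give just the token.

Hunk 1: at line 1 remove [mksmf] add [wptcy] -> 8 lines: swlo osndk wptcy cuw kctx extg ysq pvzy
Hunk 2: at line 1 remove [wptcy,cuw] add [vcl,lwlrs] -> 8 lines: swlo osndk vcl lwlrs kctx extg ysq pvzy
Hunk 3: at line 3 remove [lwlrs,kctx] add [frwhi,akz] -> 8 lines: swlo osndk vcl frwhi akz extg ysq pvzy
Hunk 4: at line 3 remove [frwhi,akz,extg] add [yxayb,bzds] -> 7 lines: swlo osndk vcl yxayb bzds ysq pvzy
Hunk 5: at line 2 remove [vcl] add [kdkn,vtwr] -> 8 lines: swlo osndk kdkn vtwr yxayb bzds ysq pvzy
Final line 8: pvzy

Answer: pvzy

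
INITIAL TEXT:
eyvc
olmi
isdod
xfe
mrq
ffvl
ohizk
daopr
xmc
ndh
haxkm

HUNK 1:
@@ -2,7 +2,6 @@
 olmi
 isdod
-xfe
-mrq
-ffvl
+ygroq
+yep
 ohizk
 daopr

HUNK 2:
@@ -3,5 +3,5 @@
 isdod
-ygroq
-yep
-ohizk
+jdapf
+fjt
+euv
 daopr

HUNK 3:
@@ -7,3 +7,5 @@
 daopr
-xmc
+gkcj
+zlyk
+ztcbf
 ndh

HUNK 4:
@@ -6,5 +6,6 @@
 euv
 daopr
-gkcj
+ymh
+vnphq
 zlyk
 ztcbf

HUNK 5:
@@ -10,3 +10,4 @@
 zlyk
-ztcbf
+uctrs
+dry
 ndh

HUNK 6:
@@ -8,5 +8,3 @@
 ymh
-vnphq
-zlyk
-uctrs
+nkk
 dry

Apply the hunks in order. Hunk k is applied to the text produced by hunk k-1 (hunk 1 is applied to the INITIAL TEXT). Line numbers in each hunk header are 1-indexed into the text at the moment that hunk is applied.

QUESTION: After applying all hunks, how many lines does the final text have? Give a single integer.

Hunk 1: at line 2 remove [xfe,mrq,ffvl] add [ygroq,yep] -> 10 lines: eyvc olmi isdod ygroq yep ohizk daopr xmc ndh haxkm
Hunk 2: at line 3 remove [ygroq,yep,ohizk] add [jdapf,fjt,euv] -> 10 lines: eyvc olmi isdod jdapf fjt euv daopr xmc ndh haxkm
Hunk 3: at line 7 remove [xmc] add [gkcj,zlyk,ztcbf] -> 12 lines: eyvc olmi isdod jdapf fjt euv daopr gkcj zlyk ztcbf ndh haxkm
Hunk 4: at line 6 remove [gkcj] add [ymh,vnphq] -> 13 lines: eyvc olmi isdod jdapf fjt euv daopr ymh vnphq zlyk ztcbf ndh haxkm
Hunk 5: at line 10 remove [ztcbf] add [uctrs,dry] -> 14 lines: eyvc olmi isdod jdapf fjt euv daopr ymh vnphq zlyk uctrs dry ndh haxkm
Hunk 6: at line 8 remove [vnphq,zlyk,uctrs] add [nkk] -> 12 lines: eyvc olmi isdod jdapf fjt euv daopr ymh nkk dry ndh haxkm
Final line count: 12

Answer: 12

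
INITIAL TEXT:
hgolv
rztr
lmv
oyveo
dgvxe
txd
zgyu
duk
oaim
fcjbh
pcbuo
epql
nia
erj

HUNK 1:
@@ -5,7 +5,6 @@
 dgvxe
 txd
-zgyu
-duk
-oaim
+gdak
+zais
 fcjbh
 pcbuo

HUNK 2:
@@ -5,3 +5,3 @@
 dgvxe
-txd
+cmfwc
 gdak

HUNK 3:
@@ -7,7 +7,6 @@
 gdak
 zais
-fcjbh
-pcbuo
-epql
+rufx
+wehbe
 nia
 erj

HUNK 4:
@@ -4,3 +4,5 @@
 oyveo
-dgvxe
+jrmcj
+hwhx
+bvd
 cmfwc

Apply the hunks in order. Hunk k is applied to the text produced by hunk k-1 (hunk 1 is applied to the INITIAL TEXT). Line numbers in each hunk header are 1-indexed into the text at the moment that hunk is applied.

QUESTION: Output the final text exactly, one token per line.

Answer: hgolv
rztr
lmv
oyveo
jrmcj
hwhx
bvd
cmfwc
gdak
zais
rufx
wehbe
nia
erj

Derivation:
Hunk 1: at line 5 remove [zgyu,duk,oaim] add [gdak,zais] -> 13 lines: hgolv rztr lmv oyveo dgvxe txd gdak zais fcjbh pcbuo epql nia erj
Hunk 2: at line 5 remove [txd] add [cmfwc] -> 13 lines: hgolv rztr lmv oyveo dgvxe cmfwc gdak zais fcjbh pcbuo epql nia erj
Hunk 3: at line 7 remove [fcjbh,pcbuo,epql] add [rufx,wehbe] -> 12 lines: hgolv rztr lmv oyveo dgvxe cmfwc gdak zais rufx wehbe nia erj
Hunk 4: at line 4 remove [dgvxe] add [jrmcj,hwhx,bvd] -> 14 lines: hgolv rztr lmv oyveo jrmcj hwhx bvd cmfwc gdak zais rufx wehbe nia erj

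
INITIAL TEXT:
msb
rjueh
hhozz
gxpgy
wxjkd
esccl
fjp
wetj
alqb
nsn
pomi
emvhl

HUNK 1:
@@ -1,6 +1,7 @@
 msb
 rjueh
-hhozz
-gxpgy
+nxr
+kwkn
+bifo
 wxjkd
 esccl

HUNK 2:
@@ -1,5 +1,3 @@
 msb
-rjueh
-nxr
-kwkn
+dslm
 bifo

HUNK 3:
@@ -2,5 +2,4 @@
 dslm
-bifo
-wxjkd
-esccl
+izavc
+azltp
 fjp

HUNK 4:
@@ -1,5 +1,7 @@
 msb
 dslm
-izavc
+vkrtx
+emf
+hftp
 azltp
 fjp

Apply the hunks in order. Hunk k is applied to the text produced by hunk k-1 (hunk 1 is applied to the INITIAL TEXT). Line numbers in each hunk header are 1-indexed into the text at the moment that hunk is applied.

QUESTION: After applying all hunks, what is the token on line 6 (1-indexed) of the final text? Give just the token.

Answer: azltp

Derivation:
Hunk 1: at line 1 remove [hhozz,gxpgy] add [nxr,kwkn,bifo] -> 13 lines: msb rjueh nxr kwkn bifo wxjkd esccl fjp wetj alqb nsn pomi emvhl
Hunk 2: at line 1 remove [rjueh,nxr,kwkn] add [dslm] -> 11 lines: msb dslm bifo wxjkd esccl fjp wetj alqb nsn pomi emvhl
Hunk 3: at line 2 remove [bifo,wxjkd,esccl] add [izavc,azltp] -> 10 lines: msb dslm izavc azltp fjp wetj alqb nsn pomi emvhl
Hunk 4: at line 1 remove [izavc] add [vkrtx,emf,hftp] -> 12 lines: msb dslm vkrtx emf hftp azltp fjp wetj alqb nsn pomi emvhl
Final line 6: azltp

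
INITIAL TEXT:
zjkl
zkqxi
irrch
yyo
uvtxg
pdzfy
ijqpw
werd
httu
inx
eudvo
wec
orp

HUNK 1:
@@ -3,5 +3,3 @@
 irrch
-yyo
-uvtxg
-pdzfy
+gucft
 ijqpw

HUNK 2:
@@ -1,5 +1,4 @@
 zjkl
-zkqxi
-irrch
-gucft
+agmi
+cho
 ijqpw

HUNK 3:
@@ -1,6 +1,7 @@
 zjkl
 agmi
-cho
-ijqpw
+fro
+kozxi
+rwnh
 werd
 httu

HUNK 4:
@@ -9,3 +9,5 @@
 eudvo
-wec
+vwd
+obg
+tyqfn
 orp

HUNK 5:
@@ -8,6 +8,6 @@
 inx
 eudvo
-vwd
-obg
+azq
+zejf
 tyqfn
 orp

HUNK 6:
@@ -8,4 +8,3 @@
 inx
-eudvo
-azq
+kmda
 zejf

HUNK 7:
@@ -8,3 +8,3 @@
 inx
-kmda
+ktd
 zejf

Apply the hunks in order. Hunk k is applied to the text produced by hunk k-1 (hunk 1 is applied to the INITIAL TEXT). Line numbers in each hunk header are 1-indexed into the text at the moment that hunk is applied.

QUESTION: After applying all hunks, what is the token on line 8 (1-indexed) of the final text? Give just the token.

Hunk 1: at line 3 remove [yyo,uvtxg,pdzfy] add [gucft] -> 11 lines: zjkl zkqxi irrch gucft ijqpw werd httu inx eudvo wec orp
Hunk 2: at line 1 remove [zkqxi,irrch,gucft] add [agmi,cho] -> 10 lines: zjkl agmi cho ijqpw werd httu inx eudvo wec orp
Hunk 3: at line 1 remove [cho,ijqpw] add [fro,kozxi,rwnh] -> 11 lines: zjkl agmi fro kozxi rwnh werd httu inx eudvo wec orp
Hunk 4: at line 9 remove [wec] add [vwd,obg,tyqfn] -> 13 lines: zjkl agmi fro kozxi rwnh werd httu inx eudvo vwd obg tyqfn orp
Hunk 5: at line 8 remove [vwd,obg] add [azq,zejf] -> 13 lines: zjkl agmi fro kozxi rwnh werd httu inx eudvo azq zejf tyqfn orp
Hunk 6: at line 8 remove [eudvo,azq] add [kmda] -> 12 lines: zjkl agmi fro kozxi rwnh werd httu inx kmda zejf tyqfn orp
Hunk 7: at line 8 remove [kmda] add [ktd] -> 12 lines: zjkl agmi fro kozxi rwnh werd httu inx ktd zejf tyqfn orp
Final line 8: inx

Answer: inx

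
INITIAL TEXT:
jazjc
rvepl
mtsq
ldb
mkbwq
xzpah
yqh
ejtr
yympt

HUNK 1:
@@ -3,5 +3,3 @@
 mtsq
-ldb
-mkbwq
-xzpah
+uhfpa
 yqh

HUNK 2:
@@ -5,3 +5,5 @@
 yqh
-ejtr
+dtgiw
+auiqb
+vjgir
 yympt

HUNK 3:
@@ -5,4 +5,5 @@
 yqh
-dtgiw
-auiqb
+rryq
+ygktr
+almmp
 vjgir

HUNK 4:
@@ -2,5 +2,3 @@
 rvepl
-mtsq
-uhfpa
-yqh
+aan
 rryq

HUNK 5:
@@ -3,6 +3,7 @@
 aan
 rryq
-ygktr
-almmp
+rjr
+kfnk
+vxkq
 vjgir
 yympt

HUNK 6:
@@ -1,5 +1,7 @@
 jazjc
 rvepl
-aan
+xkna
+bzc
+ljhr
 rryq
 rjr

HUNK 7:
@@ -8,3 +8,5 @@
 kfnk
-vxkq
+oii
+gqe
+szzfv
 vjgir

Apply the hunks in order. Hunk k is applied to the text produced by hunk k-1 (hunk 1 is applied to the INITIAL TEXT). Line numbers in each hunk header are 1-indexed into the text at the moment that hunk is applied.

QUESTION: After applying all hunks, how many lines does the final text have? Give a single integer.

Hunk 1: at line 3 remove [ldb,mkbwq,xzpah] add [uhfpa] -> 7 lines: jazjc rvepl mtsq uhfpa yqh ejtr yympt
Hunk 2: at line 5 remove [ejtr] add [dtgiw,auiqb,vjgir] -> 9 lines: jazjc rvepl mtsq uhfpa yqh dtgiw auiqb vjgir yympt
Hunk 3: at line 5 remove [dtgiw,auiqb] add [rryq,ygktr,almmp] -> 10 lines: jazjc rvepl mtsq uhfpa yqh rryq ygktr almmp vjgir yympt
Hunk 4: at line 2 remove [mtsq,uhfpa,yqh] add [aan] -> 8 lines: jazjc rvepl aan rryq ygktr almmp vjgir yympt
Hunk 5: at line 3 remove [ygktr,almmp] add [rjr,kfnk,vxkq] -> 9 lines: jazjc rvepl aan rryq rjr kfnk vxkq vjgir yympt
Hunk 6: at line 1 remove [aan] add [xkna,bzc,ljhr] -> 11 lines: jazjc rvepl xkna bzc ljhr rryq rjr kfnk vxkq vjgir yympt
Hunk 7: at line 8 remove [vxkq] add [oii,gqe,szzfv] -> 13 lines: jazjc rvepl xkna bzc ljhr rryq rjr kfnk oii gqe szzfv vjgir yympt
Final line count: 13

Answer: 13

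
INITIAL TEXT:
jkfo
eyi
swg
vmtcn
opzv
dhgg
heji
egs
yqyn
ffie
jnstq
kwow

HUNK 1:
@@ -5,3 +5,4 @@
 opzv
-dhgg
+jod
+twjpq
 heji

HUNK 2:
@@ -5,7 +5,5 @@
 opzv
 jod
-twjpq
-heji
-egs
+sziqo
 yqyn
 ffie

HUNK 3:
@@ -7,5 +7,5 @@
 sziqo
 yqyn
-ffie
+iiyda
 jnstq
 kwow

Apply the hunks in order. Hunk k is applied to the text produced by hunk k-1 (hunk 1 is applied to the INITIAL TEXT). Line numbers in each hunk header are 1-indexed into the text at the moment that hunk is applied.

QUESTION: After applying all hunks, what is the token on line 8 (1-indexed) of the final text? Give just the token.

Answer: yqyn

Derivation:
Hunk 1: at line 5 remove [dhgg] add [jod,twjpq] -> 13 lines: jkfo eyi swg vmtcn opzv jod twjpq heji egs yqyn ffie jnstq kwow
Hunk 2: at line 5 remove [twjpq,heji,egs] add [sziqo] -> 11 lines: jkfo eyi swg vmtcn opzv jod sziqo yqyn ffie jnstq kwow
Hunk 3: at line 7 remove [ffie] add [iiyda] -> 11 lines: jkfo eyi swg vmtcn opzv jod sziqo yqyn iiyda jnstq kwow
Final line 8: yqyn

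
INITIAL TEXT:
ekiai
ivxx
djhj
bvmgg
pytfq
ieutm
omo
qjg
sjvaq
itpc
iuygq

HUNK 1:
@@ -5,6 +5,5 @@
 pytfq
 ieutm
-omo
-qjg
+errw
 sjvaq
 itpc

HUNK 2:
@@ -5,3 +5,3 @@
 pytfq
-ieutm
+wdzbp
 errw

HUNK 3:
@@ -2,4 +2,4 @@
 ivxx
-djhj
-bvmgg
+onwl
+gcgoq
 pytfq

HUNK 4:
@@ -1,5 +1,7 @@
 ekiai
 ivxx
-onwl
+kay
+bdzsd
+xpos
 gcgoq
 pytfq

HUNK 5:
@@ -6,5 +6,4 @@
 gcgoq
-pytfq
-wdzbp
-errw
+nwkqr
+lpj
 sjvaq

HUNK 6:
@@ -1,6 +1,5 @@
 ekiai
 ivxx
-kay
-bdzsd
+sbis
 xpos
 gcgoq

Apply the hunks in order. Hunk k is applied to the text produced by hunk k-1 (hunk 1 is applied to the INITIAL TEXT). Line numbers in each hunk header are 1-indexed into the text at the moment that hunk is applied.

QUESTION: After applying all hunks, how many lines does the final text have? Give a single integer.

Answer: 10

Derivation:
Hunk 1: at line 5 remove [omo,qjg] add [errw] -> 10 lines: ekiai ivxx djhj bvmgg pytfq ieutm errw sjvaq itpc iuygq
Hunk 2: at line 5 remove [ieutm] add [wdzbp] -> 10 lines: ekiai ivxx djhj bvmgg pytfq wdzbp errw sjvaq itpc iuygq
Hunk 3: at line 2 remove [djhj,bvmgg] add [onwl,gcgoq] -> 10 lines: ekiai ivxx onwl gcgoq pytfq wdzbp errw sjvaq itpc iuygq
Hunk 4: at line 1 remove [onwl] add [kay,bdzsd,xpos] -> 12 lines: ekiai ivxx kay bdzsd xpos gcgoq pytfq wdzbp errw sjvaq itpc iuygq
Hunk 5: at line 6 remove [pytfq,wdzbp,errw] add [nwkqr,lpj] -> 11 lines: ekiai ivxx kay bdzsd xpos gcgoq nwkqr lpj sjvaq itpc iuygq
Hunk 6: at line 1 remove [kay,bdzsd] add [sbis] -> 10 lines: ekiai ivxx sbis xpos gcgoq nwkqr lpj sjvaq itpc iuygq
Final line count: 10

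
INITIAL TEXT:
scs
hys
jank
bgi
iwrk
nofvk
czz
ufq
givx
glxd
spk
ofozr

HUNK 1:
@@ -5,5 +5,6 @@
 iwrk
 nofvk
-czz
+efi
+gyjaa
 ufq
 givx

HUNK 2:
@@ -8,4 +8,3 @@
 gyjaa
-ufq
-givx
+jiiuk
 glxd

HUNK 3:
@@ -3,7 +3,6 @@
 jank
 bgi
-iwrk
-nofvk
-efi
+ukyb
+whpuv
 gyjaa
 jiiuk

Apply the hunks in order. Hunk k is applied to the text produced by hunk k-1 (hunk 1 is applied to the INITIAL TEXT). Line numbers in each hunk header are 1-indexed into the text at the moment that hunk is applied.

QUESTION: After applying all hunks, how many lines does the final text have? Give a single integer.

Hunk 1: at line 5 remove [czz] add [efi,gyjaa] -> 13 lines: scs hys jank bgi iwrk nofvk efi gyjaa ufq givx glxd spk ofozr
Hunk 2: at line 8 remove [ufq,givx] add [jiiuk] -> 12 lines: scs hys jank bgi iwrk nofvk efi gyjaa jiiuk glxd spk ofozr
Hunk 3: at line 3 remove [iwrk,nofvk,efi] add [ukyb,whpuv] -> 11 lines: scs hys jank bgi ukyb whpuv gyjaa jiiuk glxd spk ofozr
Final line count: 11

Answer: 11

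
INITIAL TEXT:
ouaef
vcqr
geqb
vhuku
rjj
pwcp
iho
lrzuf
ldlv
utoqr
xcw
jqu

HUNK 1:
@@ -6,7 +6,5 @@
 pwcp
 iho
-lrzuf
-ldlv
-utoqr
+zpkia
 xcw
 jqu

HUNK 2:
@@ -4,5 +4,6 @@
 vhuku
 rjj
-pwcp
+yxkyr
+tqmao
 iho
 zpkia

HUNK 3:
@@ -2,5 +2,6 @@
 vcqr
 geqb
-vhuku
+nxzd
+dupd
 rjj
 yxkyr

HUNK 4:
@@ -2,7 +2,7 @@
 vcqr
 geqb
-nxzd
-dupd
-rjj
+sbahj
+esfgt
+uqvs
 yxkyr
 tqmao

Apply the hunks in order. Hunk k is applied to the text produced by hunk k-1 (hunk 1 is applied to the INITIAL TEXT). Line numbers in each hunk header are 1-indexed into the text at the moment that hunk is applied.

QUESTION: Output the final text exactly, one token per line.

Hunk 1: at line 6 remove [lrzuf,ldlv,utoqr] add [zpkia] -> 10 lines: ouaef vcqr geqb vhuku rjj pwcp iho zpkia xcw jqu
Hunk 2: at line 4 remove [pwcp] add [yxkyr,tqmao] -> 11 lines: ouaef vcqr geqb vhuku rjj yxkyr tqmao iho zpkia xcw jqu
Hunk 3: at line 2 remove [vhuku] add [nxzd,dupd] -> 12 lines: ouaef vcqr geqb nxzd dupd rjj yxkyr tqmao iho zpkia xcw jqu
Hunk 4: at line 2 remove [nxzd,dupd,rjj] add [sbahj,esfgt,uqvs] -> 12 lines: ouaef vcqr geqb sbahj esfgt uqvs yxkyr tqmao iho zpkia xcw jqu

Answer: ouaef
vcqr
geqb
sbahj
esfgt
uqvs
yxkyr
tqmao
iho
zpkia
xcw
jqu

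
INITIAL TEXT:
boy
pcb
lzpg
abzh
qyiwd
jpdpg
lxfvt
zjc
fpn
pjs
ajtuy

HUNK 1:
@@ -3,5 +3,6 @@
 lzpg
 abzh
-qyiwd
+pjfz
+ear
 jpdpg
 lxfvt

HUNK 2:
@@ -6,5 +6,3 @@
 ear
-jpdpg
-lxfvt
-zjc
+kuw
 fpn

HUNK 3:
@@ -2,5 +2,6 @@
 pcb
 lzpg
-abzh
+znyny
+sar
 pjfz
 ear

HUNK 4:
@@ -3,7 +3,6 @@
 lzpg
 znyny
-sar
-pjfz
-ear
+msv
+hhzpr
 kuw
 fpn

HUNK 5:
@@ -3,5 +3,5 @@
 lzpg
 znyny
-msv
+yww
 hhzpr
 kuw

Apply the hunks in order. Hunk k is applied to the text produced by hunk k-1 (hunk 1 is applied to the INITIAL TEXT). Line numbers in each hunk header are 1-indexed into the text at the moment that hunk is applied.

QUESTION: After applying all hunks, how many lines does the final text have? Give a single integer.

Hunk 1: at line 3 remove [qyiwd] add [pjfz,ear] -> 12 lines: boy pcb lzpg abzh pjfz ear jpdpg lxfvt zjc fpn pjs ajtuy
Hunk 2: at line 6 remove [jpdpg,lxfvt,zjc] add [kuw] -> 10 lines: boy pcb lzpg abzh pjfz ear kuw fpn pjs ajtuy
Hunk 3: at line 2 remove [abzh] add [znyny,sar] -> 11 lines: boy pcb lzpg znyny sar pjfz ear kuw fpn pjs ajtuy
Hunk 4: at line 3 remove [sar,pjfz,ear] add [msv,hhzpr] -> 10 lines: boy pcb lzpg znyny msv hhzpr kuw fpn pjs ajtuy
Hunk 5: at line 3 remove [msv] add [yww] -> 10 lines: boy pcb lzpg znyny yww hhzpr kuw fpn pjs ajtuy
Final line count: 10

Answer: 10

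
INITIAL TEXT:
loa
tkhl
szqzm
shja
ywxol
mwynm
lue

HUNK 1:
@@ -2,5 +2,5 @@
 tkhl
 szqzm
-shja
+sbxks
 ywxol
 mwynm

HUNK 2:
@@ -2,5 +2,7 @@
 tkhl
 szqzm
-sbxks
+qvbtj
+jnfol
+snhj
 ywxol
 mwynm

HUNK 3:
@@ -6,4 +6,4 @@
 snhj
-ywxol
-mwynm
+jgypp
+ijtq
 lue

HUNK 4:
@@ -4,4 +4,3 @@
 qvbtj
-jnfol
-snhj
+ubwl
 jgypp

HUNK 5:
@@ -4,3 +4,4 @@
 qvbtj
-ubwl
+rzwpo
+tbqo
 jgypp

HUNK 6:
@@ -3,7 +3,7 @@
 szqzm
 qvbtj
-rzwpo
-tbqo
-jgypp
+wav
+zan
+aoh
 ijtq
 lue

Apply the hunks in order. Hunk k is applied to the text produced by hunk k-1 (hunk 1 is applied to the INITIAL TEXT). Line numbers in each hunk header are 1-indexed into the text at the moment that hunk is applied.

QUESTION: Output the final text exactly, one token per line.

Hunk 1: at line 2 remove [shja] add [sbxks] -> 7 lines: loa tkhl szqzm sbxks ywxol mwynm lue
Hunk 2: at line 2 remove [sbxks] add [qvbtj,jnfol,snhj] -> 9 lines: loa tkhl szqzm qvbtj jnfol snhj ywxol mwynm lue
Hunk 3: at line 6 remove [ywxol,mwynm] add [jgypp,ijtq] -> 9 lines: loa tkhl szqzm qvbtj jnfol snhj jgypp ijtq lue
Hunk 4: at line 4 remove [jnfol,snhj] add [ubwl] -> 8 lines: loa tkhl szqzm qvbtj ubwl jgypp ijtq lue
Hunk 5: at line 4 remove [ubwl] add [rzwpo,tbqo] -> 9 lines: loa tkhl szqzm qvbtj rzwpo tbqo jgypp ijtq lue
Hunk 6: at line 3 remove [rzwpo,tbqo,jgypp] add [wav,zan,aoh] -> 9 lines: loa tkhl szqzm qvbtj wav zan aoh ijtq lue

Answer: loa
tkhl
szqzm
qvbtj
wav
zan
aoh
ijtq
lue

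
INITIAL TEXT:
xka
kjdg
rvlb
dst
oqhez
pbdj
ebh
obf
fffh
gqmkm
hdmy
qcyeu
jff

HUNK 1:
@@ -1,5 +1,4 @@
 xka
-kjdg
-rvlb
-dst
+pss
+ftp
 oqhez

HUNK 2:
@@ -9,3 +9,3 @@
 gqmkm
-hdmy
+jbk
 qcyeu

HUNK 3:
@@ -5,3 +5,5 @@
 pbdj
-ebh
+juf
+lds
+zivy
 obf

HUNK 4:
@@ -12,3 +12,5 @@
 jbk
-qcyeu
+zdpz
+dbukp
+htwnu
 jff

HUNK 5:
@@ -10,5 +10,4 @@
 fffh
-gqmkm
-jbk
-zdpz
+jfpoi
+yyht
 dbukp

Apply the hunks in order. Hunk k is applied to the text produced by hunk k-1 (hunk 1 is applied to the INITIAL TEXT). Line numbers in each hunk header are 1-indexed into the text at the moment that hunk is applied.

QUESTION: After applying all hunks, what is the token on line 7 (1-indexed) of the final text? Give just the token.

Hunk 1: at line 1 remove [kjdg,rvlb,dst] add [pss,ftp] -> 12 lines: xka pss ftp oqhez pbdj ebh obf fffh gqmkm hdmy qcyeu jff
Hunk 2: at line 9 remove [hdmy] add [jbk] -> 12 lines: xka pss ftp oqhez pbdj ebh obf fffh gqmkm jbk qcyeu jff
Hunk 3: at line 5 remove [ebh] add [juf,lds,zivy] -> 14 lines: xka pss ftp oqhez pbdj juf lds zivy obf fffh gqmkm jbk qcyeu jff
Hunk 4: at line 12 remove [qcyeu] add [zdpz,dbukp,htwnu] -> 16 lines: xka pss ftp oqhez pbdj juf lds zivy obf fffh gqmkm jbk zdpz dbukp htwnu jff
Hunk 5: at line 10 remove [gqmkm,jbk,zdpz] add [jfpoi,yyht] -> 15 lines: xka pss ftp oqhez pbdj juf lds zivy obf fffh jfpoi yyht dbukp htwnu jff
Final line 7: lds

Answer: lds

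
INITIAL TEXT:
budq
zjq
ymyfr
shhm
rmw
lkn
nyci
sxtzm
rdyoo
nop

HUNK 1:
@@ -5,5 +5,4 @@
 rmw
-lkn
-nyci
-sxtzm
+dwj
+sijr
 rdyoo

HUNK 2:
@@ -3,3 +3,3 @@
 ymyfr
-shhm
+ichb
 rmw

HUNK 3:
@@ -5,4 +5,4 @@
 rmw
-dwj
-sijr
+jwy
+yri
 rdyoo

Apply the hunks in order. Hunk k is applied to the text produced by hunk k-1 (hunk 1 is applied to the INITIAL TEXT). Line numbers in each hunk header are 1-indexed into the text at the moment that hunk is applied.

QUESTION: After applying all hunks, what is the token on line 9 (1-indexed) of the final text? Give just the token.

Answer: nop

Derivation:
Hunk 1: at line 5 remove [lkn,nyci,sxtzm] add [dwj,sijr] -> 9 lines: budq zjq ymyfr shhm rmw dwj sijr rdyoo nop
Hunk 2: at line 3 remove [shhm] add [ichb] -> 9 lines: budq zjq ymyfr ichb rmw dwj sijr rdyoo nop
Hunk 3: at line 5 remove [dwj,sijr] add [jwy,yri] -> 9 lines: budq zjq ymyfr ichb rmw jwy yri rdyoo nop
Final line 9: nop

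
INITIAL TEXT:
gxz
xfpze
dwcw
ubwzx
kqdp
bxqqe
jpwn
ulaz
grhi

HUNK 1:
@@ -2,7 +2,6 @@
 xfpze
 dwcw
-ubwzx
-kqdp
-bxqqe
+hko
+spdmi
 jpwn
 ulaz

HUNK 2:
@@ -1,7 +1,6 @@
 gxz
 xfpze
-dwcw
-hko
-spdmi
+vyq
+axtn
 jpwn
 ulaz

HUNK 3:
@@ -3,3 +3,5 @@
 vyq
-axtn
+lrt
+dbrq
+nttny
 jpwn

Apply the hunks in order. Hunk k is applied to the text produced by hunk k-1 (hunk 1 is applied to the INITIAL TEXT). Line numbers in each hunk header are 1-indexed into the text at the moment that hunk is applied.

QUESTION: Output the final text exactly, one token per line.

Answer: gxz
xfpze
vyq
lrt
dbrq
nttny
jpwn
ulaz
grhi

Derivation:
Hunk 1: at line 2 remove [ubwzx,kqdp,bxqqe] add [hko,spdmi] -> 8 lines: gxz xfpze dwcw hko spdmi jpwn ulaz grhi
Hunk 2: at line 1 remove [dwcw,hko,spdmi] add [vyq,axtn] -> 7 lines: gxz xfpze vyq axtn jpwn ulaz grhi
Hunk 3: at line 3 remove [axtn] add [lrt,dbrq,nttny] -> 9 lines: gxz xfpze vyq lrt dbrq nttny jpwn ulaz grhi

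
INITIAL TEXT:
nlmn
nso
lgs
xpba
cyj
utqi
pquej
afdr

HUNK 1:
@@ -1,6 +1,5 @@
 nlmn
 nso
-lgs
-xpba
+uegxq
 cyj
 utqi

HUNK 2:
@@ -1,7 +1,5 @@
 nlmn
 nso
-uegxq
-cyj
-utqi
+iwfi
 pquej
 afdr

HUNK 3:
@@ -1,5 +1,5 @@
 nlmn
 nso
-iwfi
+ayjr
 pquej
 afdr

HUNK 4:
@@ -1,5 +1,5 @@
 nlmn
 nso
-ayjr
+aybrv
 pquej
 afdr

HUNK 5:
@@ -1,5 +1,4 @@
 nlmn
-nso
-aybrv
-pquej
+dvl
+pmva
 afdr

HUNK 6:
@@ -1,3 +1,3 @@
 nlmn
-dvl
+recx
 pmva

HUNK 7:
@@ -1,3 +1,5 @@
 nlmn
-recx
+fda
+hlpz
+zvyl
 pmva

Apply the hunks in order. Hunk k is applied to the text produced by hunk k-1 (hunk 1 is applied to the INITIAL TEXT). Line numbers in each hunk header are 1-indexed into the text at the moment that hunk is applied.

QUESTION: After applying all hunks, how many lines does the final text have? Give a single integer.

Hunk 1: at line 1 remove [lgs,xpba] add [uegxq] -> 7 lines: nlmn nso uegxq cyj utqi pquej afdr
Hunk 2: at line 1 remove [uegxq,cyj,utqi] add [iwfi] -> 5 lines: nlmn nso iwfi pquej afdr
Hunk 3: at line 1 remove [iwfi] add [ayjr] -> 5 lines: nlmn nso ayjr pquej afdr
Hunk 4: at line 1 remove [ayjr] add [aybrv] -> 5 lines: nlmn nso aybrv pquej afdr
Hunk 5: at line 1 remove [nso,aybrv,pquej] add [dvl,pmva] -> 4 lines: nlmn dvl pmva afdr
Hunk 6: at line 1 remove [dvl] add [recx] -> 4 lines: nlmn recx pmva afdr
Hunk 7: at line 1 remove [recx] add [fda,hlpz,zvyl] -> 6 lines: nlmn fda hlpz zvyl pmva afdr
Final line count: 6

Answer: 6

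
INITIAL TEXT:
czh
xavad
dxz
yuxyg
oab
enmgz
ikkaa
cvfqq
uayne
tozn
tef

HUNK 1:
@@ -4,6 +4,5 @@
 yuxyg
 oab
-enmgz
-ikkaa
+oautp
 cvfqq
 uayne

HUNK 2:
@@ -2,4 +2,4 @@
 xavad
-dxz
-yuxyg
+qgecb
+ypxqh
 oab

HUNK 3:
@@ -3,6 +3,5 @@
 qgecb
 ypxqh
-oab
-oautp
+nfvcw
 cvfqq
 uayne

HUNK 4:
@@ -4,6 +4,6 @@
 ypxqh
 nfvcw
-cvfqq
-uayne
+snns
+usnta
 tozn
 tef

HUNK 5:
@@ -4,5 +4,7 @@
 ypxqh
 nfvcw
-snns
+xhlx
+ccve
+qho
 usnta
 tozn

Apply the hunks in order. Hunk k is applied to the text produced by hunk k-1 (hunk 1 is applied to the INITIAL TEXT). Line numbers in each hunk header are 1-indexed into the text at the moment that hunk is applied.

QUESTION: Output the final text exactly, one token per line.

Answer: czh
xavad
qgecb
ypxqh
nfvcw
xhlx
ccve
qho
usnta
tozn
tef

Derivation:
Hunk 1: at line 4 remove [enmgz,ikkaa] add [oautp] -> 10 lines: czh xavad dxz yuxyg oab oautp cvfqq uayne tozn tef
Hunk 2: at line 2 remove [dxz,yuxyg] add [qgecb,ypxqh] -> 10 lines: czh xavad qgecb ypxqh oab oautp cvfqq uayne tozn tef
Hunk 3: at line 3 remove [oab,oautp] add [nfvcw] -> 9 lines: czh xavad qgecb ypxqh nfvcw cvfqq uayne tozn tef
Hunk 4: at line 4 remove [cvfqq,uayne] add [snns,usnta] -> 9 lines: czh xavad qgecb ypxqh nfvcw snns usnta tozn tef
Hunk 5: at line 4 remove [snns] add [xhlx,ccve,qho] -> 11 lines: czh xavad qgecb ypxqh nfvcw xhlx ccve qho usnta tozn tef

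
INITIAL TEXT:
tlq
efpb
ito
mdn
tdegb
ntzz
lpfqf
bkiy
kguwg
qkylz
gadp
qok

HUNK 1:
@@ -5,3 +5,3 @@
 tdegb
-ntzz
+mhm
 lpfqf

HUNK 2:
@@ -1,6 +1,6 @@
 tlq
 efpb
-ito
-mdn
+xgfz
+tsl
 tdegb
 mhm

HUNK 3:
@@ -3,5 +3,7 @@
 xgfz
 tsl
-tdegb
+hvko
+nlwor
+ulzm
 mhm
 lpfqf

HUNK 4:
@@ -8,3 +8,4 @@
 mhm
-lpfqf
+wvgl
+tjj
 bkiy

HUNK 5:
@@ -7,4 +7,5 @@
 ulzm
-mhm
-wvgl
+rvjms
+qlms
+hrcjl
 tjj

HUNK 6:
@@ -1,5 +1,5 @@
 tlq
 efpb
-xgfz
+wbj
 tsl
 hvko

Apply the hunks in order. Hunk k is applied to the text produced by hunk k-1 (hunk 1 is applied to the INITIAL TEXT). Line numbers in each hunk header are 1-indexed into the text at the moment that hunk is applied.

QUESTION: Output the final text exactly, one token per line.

Hunk 1: at line 5 remove [ntzz] add [mhm] -> 12 lines: tlq efpb ito mdn tdegb mhm lpfqf bkiy kguwg qkylz gadp qok
Hunk 2: at line 1 remove [ito,mdn] add [xgfz,tsl] -> 12 lines: tlq efpb xgfz tsl tdegb mhm lpfqf bkiy kguwg qkylz gadp qok
Hunk 3: at line 3 remove [tdegb] add [hvko,nlwor,ulzm] -> 14 lines: tlq efpb xgfz tsl hvko nlwor ulzm mhm lpfqf bkiy kguwg qkylz gadp qok
Hunk 4: at line 8 remove [lpfqf] add [wvgl,tjj] -> 15 lines: tlq efpb xgfz tsl hvko nlwor ulzm mhm wvgl tjj bkiy kguwg qkylz gadp qok
Hunk 5: at line 7 remove [mhm,wvgl] add [rvjms,qlms,hrcjl] -> 16 lines: tlq efpb xgfz tsl hvko nlwor ulzm rvjms qlms hrcjl tjj bkiy kguwg qkylz gadp qok
Hunk 6: at line 1 remove [xgfz] add [wbj] -> 16 lines: tlq efpb wbj tsl hvko nlwor ulzm rvjms qlms hrcjl tjj bkiy kguwg qkylz gadp qok

Answer: tlq
efpb
wbj
tsl
hvko
nlwor
ulzm
rvjms
qlms
hrcjl
tjj
bkiy
kguwg
qkylz
gadp
qok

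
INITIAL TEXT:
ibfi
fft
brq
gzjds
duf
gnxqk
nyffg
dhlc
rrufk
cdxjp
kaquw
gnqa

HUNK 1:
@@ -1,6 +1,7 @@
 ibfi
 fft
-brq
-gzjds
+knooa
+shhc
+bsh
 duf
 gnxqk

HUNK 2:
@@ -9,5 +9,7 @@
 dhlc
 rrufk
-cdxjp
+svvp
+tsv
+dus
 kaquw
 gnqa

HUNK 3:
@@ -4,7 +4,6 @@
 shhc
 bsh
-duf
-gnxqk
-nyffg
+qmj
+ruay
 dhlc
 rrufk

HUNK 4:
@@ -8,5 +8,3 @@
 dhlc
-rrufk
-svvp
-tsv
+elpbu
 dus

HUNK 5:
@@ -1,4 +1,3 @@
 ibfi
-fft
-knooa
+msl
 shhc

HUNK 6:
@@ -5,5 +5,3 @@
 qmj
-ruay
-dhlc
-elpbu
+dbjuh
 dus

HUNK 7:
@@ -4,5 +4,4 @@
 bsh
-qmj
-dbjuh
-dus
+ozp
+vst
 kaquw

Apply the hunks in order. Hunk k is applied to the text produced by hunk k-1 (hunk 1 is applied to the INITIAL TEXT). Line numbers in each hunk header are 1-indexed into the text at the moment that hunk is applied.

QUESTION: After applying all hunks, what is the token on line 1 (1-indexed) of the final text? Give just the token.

Answer: ibfi

Derivation:
Hunk 1: at line 1 remove [brq,gzjds] add [knooa,shhc,bsh] -> 13 lines: ibfi fft knooa shhc bsh duf gnxqk nyffg dhlc rrufk cdxjp kaquw gnqa
Hunk 2: at line 9 remove [cdxjp] add [svvp,tsv,dus] -> 15 lines: ibfi fft knooa shhc bsh duf gnxqk nyffg dhlc rrufk svvp tsv dus kaquw gnqa
Hunk 3: at line 4 remove [duf,gnxqk,nyffg] add [qmj,ruay] -> 14 lines: ibfi fft knooa shhc bsh qmj ruay dhlc rrufk svvp tsv dus kaquw gnqa
Hunk 4: at line 8 remove [rrufk,svvp,tsv] add [elpbu] -> 12 lines: ibfi fft knooa shhc bsh qmj ruay dhlc elpbu dus kaquw gnqa
Hunk 5: at line 1 remove [fft,knooa] add [msl] -> 11 lines: ibfi msl shhc bsh qmj ruay dhlc elpbu dus kaquw gnqa
Hunk 6: at line 5 remove [ruay,dhlc,elpbu] add [dbjuh] -> 9 lines: ibfi msl shhc bsh qmj dbjuh dus kaquw gnqa
Hunk 7: at line 4 remove [qmj,dbjuh,dus] add [ozp,vst] -> 8 lines: ibfi msl shhc bsh ozp vst kaquw gnqa
Final line 1: ibfi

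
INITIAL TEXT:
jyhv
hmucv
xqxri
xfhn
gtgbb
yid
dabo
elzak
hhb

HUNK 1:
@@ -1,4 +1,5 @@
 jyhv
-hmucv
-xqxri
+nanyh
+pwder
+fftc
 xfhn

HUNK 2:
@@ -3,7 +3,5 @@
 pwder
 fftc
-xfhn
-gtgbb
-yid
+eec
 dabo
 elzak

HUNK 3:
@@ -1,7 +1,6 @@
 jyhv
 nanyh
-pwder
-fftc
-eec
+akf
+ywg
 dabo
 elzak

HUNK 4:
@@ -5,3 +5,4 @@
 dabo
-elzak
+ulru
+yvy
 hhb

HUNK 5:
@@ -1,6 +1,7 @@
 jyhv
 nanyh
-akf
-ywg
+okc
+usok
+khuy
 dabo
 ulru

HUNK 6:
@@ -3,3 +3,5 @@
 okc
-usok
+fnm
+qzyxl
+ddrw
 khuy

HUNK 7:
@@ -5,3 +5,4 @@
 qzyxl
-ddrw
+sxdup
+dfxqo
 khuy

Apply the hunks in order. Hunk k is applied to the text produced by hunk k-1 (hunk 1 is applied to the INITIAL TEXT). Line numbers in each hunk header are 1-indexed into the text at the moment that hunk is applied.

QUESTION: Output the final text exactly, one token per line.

Answer: jyhv
nanyh
okc
fnm
qzyxl
sxdup
dfxqo
khuy
dabo
ulru
yvy
hhb

Derivation:
Hunk 1: at line 1 remove [hmucv,xqxri] add [nanyh,pwder,fftc] -> 10 lines: jyhv nanyh pwder fftc xfhn gtgbb yid dabo elzak hhb
Hunk 2: at line 3 remove [xfhn,gtgbb,yid] add [eec] -> 8 lines: jyhv nanyh pwder fftc eec dabo elzak hhb
Hunk 3: at line 1 remove [pwder,fftc,eec] add [akf,ywg] -> 7 lines: jyhv nanyh akf ywg dabo elzak hhb
Hunk 4: at line 5 remove [elzak] add [ulru,yvy] -> 8 lines: jyhv nanyh akf ywg dabo ulru yvy hhb
Hunk 5: at line 1 remove [akf,ywg] add [okc,usok,khuy] -> 9 lines: jyhv nanyh okc usok khuy dabo ulru yvy hhb
Hunk 6: at line 3 remove [usok] add [fnm,qzyxl,ddrw] -> 11 lines: jyhv nanyh okc fnm qzyxl ddrw khuy dabo ulru yvy hhb
Hunk 7: at line 5 remove [ddrw] add [sxdup,dfxqo] -> 12 lines: jyhv nanyh okc fnm qzyxl sxdup dfxqo khuy dabo ulru yvy hhb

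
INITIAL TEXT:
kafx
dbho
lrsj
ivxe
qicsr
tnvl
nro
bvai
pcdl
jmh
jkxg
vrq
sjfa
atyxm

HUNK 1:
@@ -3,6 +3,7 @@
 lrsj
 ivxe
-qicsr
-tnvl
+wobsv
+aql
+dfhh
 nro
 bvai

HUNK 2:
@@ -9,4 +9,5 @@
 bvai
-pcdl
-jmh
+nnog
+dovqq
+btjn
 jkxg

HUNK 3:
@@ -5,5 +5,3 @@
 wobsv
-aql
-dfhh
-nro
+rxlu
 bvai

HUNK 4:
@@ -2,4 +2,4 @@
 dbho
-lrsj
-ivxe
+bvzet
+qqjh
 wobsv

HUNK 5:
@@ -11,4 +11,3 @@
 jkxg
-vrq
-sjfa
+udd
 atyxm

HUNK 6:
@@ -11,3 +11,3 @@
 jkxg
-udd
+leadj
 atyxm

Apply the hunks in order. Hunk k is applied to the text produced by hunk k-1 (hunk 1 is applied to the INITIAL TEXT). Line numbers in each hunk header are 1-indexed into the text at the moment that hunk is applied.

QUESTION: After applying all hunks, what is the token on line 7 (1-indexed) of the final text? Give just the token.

Hunk 1: at line 3 remove [qicsr,tnvl] add [wobsv,aql,dfhh] -> 15 lines: kafx dbho lrsj ivxe wobsv aql dfhh nro bvai pcdl jmh jkxg vrq sjfa atyxm
Hunk 2: at line 9 remove [pcdl,jmh] add [nnog,dovqq,btjn] -> 16 lines: kafx dbho lrsj ivxe wobsv aql dfhh nro bvai nnog dovqq btjn jkxg vrq sjfa atyxm
Hunk 3: at line 5 remove [aql,dfhh,nro] add [rxlu] -> 14 lines: kafx dbho lrsj ivxe wobsv rxlu bvai nnog dovqq btjn jkxg vrq sjfa atyxm
Hunk 4: at line 2 remove [lrsj,ivxe] add [bvzet,qqjh] -> 14 lines: kafx dbho bvzet qqjh wobsv rxlu bvai nnog dovqq btjn jkxg vrq sjfa atyxm
Hunk 5: at line 11 remove [vrq,sjfa] add [udd] -> 13 lines: kafx dbho bvzet qqjh wobsv rxlu bvai nnog dovqq btjn jkxg udd atyxm
Hunk 6: at line 11 remove [udd] add [leadj] -> 13 lines: kafx dbho bvzet qqjh wobsv rxlu bvai nnog dovqq btjn jkxg leadj atyxm
Final line 7: bvai

Answer: bvai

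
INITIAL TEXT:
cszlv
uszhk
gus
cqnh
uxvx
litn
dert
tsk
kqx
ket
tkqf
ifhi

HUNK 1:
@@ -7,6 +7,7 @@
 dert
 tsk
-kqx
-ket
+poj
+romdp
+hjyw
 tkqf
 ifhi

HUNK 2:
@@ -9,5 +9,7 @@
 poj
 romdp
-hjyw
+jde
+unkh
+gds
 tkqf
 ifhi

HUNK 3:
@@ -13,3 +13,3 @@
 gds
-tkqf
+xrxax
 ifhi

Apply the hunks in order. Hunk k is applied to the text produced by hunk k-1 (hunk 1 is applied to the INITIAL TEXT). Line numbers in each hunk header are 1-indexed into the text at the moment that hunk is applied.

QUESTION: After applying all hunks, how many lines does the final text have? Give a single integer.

Hunk 1: at line 7 remove [kqx,ket] add [poj,romdp,hjyw] -> 13 lines: cszlv uszhk gus cqnh uxvx litn dert tsk poj romdp hjyw tkqf ifhi
Hunk 2: at line 9 remove [hjyw] add [jde,unkh,gds] -> 15 lines: cszlv uszhk gus cqnh uxvx litn dert tsk poj romdp jde unkh gds tkqf ifhi
Hunk 3: at line 13 remove [tkqf] add [xrxax] -> 15 lines: cszlv uszhk gus cqnh uxvx litn dert tsk poj romdp jde unkh gds xrxax ifhi
Final line count: 15

Answer: 15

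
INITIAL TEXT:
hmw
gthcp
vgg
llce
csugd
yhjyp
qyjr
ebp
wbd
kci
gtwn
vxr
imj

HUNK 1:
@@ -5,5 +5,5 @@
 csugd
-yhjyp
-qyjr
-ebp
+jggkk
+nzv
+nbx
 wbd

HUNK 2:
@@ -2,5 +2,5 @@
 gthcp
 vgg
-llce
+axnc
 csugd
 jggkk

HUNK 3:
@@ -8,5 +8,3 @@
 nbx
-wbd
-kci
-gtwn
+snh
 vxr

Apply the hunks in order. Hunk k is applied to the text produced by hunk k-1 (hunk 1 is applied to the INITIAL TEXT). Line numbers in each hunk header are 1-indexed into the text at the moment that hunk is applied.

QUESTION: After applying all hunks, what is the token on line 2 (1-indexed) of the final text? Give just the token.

Hunk 1: at line 5 remove [yhjyp,qyjr,ebp] add [jggkk,nzv,nbx] -> 13 lines: hmw gthcp vgg llce csugd jggkk nzv nbx wbd kci gtwn vxr imj
Hunk 2: at line 2 remove [llce] add [axnc] -> 13 lines: hmw gthcp vgg axnc csugd jggkk nzv nbx wbd kci gtwn vxr imj
Hunk 3: at line 8 remove [wbd,kci,gtwn] add [snh] -> 11 lines: hmw gthcp vgg axnc csugd jggkk nzv nbx snh vxr imj
Final line 2: gthcp

Answer: gthcp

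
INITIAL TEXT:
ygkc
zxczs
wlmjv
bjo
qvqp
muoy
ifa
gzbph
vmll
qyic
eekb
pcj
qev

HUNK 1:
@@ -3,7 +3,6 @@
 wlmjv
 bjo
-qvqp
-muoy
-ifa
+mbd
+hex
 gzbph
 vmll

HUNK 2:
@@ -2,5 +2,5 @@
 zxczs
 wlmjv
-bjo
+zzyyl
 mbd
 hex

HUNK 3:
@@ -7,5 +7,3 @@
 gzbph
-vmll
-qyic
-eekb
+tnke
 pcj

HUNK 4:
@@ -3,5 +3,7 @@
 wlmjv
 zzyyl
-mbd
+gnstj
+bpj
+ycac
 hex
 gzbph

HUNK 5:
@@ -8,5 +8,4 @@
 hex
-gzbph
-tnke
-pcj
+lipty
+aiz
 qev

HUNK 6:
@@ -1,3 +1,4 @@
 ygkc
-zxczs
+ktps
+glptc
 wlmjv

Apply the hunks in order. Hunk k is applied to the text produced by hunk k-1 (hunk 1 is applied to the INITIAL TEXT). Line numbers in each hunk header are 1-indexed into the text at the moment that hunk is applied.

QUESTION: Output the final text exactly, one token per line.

Answer: ygkc
ktps
glptc
wlmjv
zzyyl
gnstj
bpj
ycac
hex
lipty
aiz
qev

Derivation:
Hunk 1: at line 3 remove [qvqp,muoy,ifa] add [mbd,hex] -> 12 lines: ygkc zxczs wlmjv bjo mbd hex gzbph vmll qyic eekb pcj qev
Hunk 2: at line 2 remove [bjo] add [zzyyl] -> 12 lines: ygkc zxczs wlmjv zzyyl mbd hex gzbph vmll qyic eekb pcj qev
Hunk 3: at line 7 remove [vmll,qyic,eekb] add [tnke] -> 10 lines: ygkc zxczs wlmjv zzyyl mbd hex gzbph tnke pcj qev
Hunk 4: at line 3 remove [mbd] add [gnstj,bpj,ycac] -> 12 lines: ygkc zxczs wlmjv zzyyl gnstj bpj ycac hex gzbph tnke pcj qev
Hunk 5: at line 8 remove [gzbph,tnke,pcj] add [lipty,aiz] -> 11 lines: ygkc zxczs wlmjv zzyyl gnstj bpj ycac hex lipty aiz qev
Hunk 6: at line 1 remove [zxczs] add [ktps,glptc] -> 12 lines: ygkc ktps glptc wlmjv zzyyl gnstj bpj ycac hex lipty aiz qev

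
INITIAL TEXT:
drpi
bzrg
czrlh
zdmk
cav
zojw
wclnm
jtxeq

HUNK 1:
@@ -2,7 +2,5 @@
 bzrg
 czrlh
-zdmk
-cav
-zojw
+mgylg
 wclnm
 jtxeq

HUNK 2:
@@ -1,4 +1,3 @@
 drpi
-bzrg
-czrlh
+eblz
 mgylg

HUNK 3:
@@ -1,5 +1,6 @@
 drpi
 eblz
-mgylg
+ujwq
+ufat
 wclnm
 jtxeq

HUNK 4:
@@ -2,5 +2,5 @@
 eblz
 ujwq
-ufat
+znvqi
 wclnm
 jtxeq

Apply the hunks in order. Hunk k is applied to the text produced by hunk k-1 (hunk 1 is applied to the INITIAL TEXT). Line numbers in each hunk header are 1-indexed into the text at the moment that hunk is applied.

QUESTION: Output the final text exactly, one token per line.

Hunk 1: at line 2 remove [zdmk,cav,zojw] add [mgylg] -> 6 lines: drpi bzrg czrlh mgylg wclnm jtxeq
Hunk 2: at line 1 remove [bzrg,czrlh] add [eblz] -> 5 lines: drpi eblz mgylg wclnm jtxeq
Hunk 3: at line 1 remove [mgylg] add [ujwq,ufat] -> 6 lines: drpi eblz ujwq ufat wclnm jtxeq
Hunk 4: at line 2 remove [ufat] add [znvqi] -> 6 lines: drpi eblz ujwq znvqi wclnm jtxeq

Answer: drpi
eblz
ujwq
znvqi
wclnm
jtxeq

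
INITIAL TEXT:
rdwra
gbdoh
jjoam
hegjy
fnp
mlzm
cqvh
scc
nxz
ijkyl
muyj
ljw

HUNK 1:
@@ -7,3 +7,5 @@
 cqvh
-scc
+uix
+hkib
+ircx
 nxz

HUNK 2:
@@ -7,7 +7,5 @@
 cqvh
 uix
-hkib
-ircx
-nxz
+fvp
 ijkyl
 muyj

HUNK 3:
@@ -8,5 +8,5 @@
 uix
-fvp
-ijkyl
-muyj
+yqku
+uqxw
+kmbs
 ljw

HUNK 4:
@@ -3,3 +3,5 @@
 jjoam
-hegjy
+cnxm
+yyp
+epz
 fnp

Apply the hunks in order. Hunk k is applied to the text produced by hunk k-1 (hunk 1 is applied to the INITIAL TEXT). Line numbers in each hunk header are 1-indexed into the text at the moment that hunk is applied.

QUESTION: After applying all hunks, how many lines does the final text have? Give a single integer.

Answer: 14

Derivation:
Hunk 1: at line 7 remove [scc] add [uix,hkib,ircx] -> 14 lines: rdwra gbdoh jjoam hegjy fnp mlzm cqvh uix hkib ircx nxz ijkyl muyj ljw
Hunk 2: at line 7 remove [hkib,ircx,nxz] add [fvp] -> 12 lines: rdwra gbdoh jjoam hegjy fnp mlzm cqvh uix fvp ijkyl muyj ljw
Hunk 3: at line 8 remove [fvp,ijkyl,muyj] add [yqku,uqxw,kmbs] -> 12 lines: rdwra gbdoh jjoam hegjy fnp mlzm cqvh uix yqku uqxw kmbs ljw
Hunk 4: at line 3 remove [hegjy] add [cnxm,yyp,epz] -> 14 lines: rdwra gbdoh jjoam cnxm yyp epz fnp mlzm cqvh uix yqku uqxw kmbs ljw
Final line count: 14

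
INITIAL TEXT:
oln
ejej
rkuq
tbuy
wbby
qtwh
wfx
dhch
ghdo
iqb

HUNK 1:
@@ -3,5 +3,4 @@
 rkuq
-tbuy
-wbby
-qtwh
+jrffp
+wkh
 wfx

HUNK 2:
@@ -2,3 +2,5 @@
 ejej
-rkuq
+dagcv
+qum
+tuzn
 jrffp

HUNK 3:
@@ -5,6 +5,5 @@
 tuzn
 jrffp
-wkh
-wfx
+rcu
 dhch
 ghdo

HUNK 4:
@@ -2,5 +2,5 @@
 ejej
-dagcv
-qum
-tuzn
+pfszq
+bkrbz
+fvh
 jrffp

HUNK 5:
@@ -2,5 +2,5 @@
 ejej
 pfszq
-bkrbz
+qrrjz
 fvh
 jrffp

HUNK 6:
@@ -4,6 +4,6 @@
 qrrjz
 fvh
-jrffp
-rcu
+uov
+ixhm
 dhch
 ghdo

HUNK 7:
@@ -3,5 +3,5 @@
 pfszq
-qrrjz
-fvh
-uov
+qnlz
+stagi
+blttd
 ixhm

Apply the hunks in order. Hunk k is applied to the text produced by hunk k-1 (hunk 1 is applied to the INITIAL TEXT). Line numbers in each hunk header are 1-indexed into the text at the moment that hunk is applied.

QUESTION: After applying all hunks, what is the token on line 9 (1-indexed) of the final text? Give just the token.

Hunk 1: at line 3 remove [tbuy,wbby,qtwh] add [jrffp,wkh] -> 9 lines: oln ejej rkuq jrffp wkh wfx dhch ghdo iqb
Hunk 2: at line 2 remove [rkuq] add [dagcv,qum,tuzn] -> 11 lines: oln ejej dagcv qum tuzn jrffp wkh wfx dhch ghdo iqb
Hunk 3: at line 5 remove [wkh,wfx] add [rcu] -> 10 lines: oln ejej dagcv qum tuzn jrffp rcu dhch ghdo iqb
Hunk 4: at line 2 remove [dagcv,qum,tuzn] add [pfszq,bkrbz,fvh] -> 10 lines: oln ejej pfszq bkrbz fvh jrffp rcu dhch ghdo iqb
Hunk 5: at line 2 remove [bkrbz] add [qrrjz] -> 10 lines: oln ejej pfszq qrrjz fvh jrffp rcu dhch ghdo iqb
Hunk 6: at line 4 remove [jrffp,rcu] add [uov,ixhm] -> 10 lines: oln ejej pfszq qrrjz fvh uov ixhm dhch ghdo iqb
Hunk 7: at line 3 remove [qrrjz,fvh,uov] add [qnlz,stagi,blttd] -> 10 lines: oln ejej pfszq qnlz stagi blttd ixhm dhch ghdo iqb
Final line 9: ghdo

Answer: ghdo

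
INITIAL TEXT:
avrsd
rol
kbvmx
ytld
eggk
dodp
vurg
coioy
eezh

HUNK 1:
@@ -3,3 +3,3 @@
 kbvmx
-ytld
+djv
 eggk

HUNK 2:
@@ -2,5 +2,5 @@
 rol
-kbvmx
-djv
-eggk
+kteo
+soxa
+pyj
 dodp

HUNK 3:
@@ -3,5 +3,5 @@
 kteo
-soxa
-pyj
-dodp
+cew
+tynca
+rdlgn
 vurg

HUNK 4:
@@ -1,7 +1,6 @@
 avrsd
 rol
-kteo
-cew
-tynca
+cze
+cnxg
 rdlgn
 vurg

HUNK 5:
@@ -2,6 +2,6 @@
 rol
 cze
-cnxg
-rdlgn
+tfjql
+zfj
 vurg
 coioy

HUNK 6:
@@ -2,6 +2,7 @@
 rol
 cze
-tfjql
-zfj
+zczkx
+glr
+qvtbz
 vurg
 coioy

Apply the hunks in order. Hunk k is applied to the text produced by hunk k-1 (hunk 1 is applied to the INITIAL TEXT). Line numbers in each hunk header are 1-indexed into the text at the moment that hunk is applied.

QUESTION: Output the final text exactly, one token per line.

Hunk 1: at line 3 remove [ytld] add [djv] -> 9 lines: avrsd rol kbvmx djv eggk dodp vurg coioy eezh
Hunk 2: at line 2 remove [kbvmx,djv,eggk] add [kteo,soxa,pyj] -> 9 lines: avrsd rol kteo soxa pyj dodp vurg coioy eezh
Hunk 3: at line 3 remove [soxa,pyj,dodp] add [cew,tynca,rdlgn] -> 9 lines: avrsd rol kteo cew tynca rdlgn vurg coioy eezh
Hunk 4: at line 1 remove [kteo,cew,tynca] add [cze,cnxg] -> 8 lines: avrsd rol cze cnxg rdlgn vurg coioy eezh
Hunk 5: at line 2 remove [cnxg,rdlgn] add [tfjql,zfj] -> 8 lines: avrsd rol cze tfjql zfj vurg coioy eezh
Hunk 6: at line 2 remove [tfjql,zfj] add [zczkx,glr,qvtbz] -> 9 lines: avrsd rol cze zczkx glr qvtbz vurg coioy eezh

Answer: avrsd
rol
cze
zczkx
glr
qvtbz
vurg
coioy
eezh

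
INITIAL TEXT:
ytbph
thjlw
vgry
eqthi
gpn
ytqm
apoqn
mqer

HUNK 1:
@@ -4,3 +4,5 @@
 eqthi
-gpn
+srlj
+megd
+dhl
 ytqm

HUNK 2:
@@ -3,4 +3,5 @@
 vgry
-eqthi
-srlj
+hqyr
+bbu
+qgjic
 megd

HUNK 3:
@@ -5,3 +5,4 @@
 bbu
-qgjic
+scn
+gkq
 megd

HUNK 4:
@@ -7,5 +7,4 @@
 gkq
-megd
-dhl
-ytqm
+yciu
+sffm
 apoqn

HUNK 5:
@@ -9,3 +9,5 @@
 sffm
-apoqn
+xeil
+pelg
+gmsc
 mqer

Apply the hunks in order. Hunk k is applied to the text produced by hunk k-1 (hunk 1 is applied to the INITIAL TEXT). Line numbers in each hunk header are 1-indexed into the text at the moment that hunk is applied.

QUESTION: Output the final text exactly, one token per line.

Answer: ytbph
thjlw
vgry
hqyr
bbu
scn
gkq
yciu
sffm
xeil
pelg
gmsc
mqer

Derivation:
Hunk 1: at line 4 remove [gpn] add [srlj,megd,dhl] -> 10 lines: ytbph thjlw vgry eqthi srlj megd dhl ytqm apoqn mqer
Hunk 2: at line 3 remove [eqthi,srlj] add [hqyr,bbu,qgjic] -> 11 lines: ytbph thjlw vgry hqyr bbu qgjic megd dhl ytqm apoqn mqer
Hunk 3: at line 5 remove [qgjic] add [scn,gkq] -> 12 lines: ytbph thjlw vgry hqyr bbu scn gkq megd dhl ytqm apoqn mqer
Hunk 4: at line 7 remove [megd,dhl,ytqm] add [yciu,sffm] -> 11 lines: ytbph thjlw vgry hqyr bbu scn gkq yciu sffm apoqn mqer
Hunk 5: at line 9 remove [apoqn] add [xeil,pelg,gmsc] -> 13 lines: ytbph thjlw vgry hqyr bbu scn gkq yciu sffm xeil pelg gmsc mqer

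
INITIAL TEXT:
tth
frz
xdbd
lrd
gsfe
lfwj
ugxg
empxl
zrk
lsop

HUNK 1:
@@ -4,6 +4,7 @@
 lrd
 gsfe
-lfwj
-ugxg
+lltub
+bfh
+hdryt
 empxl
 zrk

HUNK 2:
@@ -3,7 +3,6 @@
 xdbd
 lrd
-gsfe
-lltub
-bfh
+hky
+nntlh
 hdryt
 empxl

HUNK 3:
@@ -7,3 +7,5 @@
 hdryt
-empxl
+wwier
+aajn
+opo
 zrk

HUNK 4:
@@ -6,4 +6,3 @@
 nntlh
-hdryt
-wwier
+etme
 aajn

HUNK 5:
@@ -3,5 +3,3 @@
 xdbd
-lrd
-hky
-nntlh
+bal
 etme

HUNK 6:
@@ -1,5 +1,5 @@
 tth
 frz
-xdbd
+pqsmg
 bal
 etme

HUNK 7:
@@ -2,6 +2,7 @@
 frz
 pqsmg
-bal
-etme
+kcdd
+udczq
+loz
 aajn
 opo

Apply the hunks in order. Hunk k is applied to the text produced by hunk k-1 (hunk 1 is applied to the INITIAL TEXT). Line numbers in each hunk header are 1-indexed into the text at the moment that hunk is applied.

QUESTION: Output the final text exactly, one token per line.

Answer: tth
frz
pqsmg
kcdd
udczq
loz
aajn
opo
zrk
lsop

Derivation:
Hunk 1: at line 4 remove [lfwj,ugxg] add [lltub,bfh,hdryt] -> 11 lines: tth frz xdbd lrd gsfe lltub bfh hdryt empxl zrk lsop
Hunk 2: at line 3 remove [gsfe,lltub,bfh] add [hky,nntlh] -> 10 lines: tth frz xdbd lrd hky nntlh hdryt empxl zrk lsop
Hunk 3: at line 7 remove [empxl] add [wwier,aajn,opo] -> 12 lines: tth frz xdbd lrd hky nntlh hdryt wwier aajn opo zrk lsop
Hunk 4: at line 6 remove [hdryt,wwier] add [etme] -> 11 lines: tth frz xdbd lrd hky nntlh etme aajn opo zrk lsop
Hunk 5: at line 3 remove [lrd,hky,nntlh] add [bal] -> 9 lines: tth frz xdbd bal etme aajn opo zrk lsop
Hunk 6: at line 1 remove [xdbd] add [pqsmg] -> 9 lines: tth frz pqsmg bal etme aajn opo zrk lsop
Hunk 7: at line 2 remove [bal,etme] add [kcdd,udczq,loz] -> 10 lines: tth frz pqsmg kcdd udczq loz aajn opo zrk lsop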